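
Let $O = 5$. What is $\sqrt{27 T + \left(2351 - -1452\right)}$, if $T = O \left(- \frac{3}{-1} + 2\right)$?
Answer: $\sqrt{4478} \approx 66.918$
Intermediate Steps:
$T = 25$ ($T = 5 \left(- \frac{3}{-1} + 2\right) = 5 \left(\left(-3\right) \left(-1\right) + 2\right) = 5 \left(3 + 2\right) = 5 \cdot 5 = 25$)
$\sqrt{27 T + \left(2351 - -1452\right)} = \sqrt{27 \cdot 25 + \left(2351 - -1452\right)} = \sqrt{675 + \left(2351 + 1452\right)} = \sqrt{675 + 3803} = \sqrt{4478}$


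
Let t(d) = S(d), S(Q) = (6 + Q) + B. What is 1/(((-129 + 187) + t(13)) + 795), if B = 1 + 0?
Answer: 1/873 ≈ 0.0011455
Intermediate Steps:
B = 1
S(Q) = 7 + Q (S(Q) = (6 + Q) + 1 = 7 + Q)
t(d) = 7 + d
1/(((-129 + 187) + t(13)) + 795) = 1/(((-129 + 187) + (7 + 13)) + 795) = 1/((58 + 20) + 795) = 1/(78 + 795) = 1/873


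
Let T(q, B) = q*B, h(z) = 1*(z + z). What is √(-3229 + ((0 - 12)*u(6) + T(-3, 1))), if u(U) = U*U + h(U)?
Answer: 4*I*√238 ≈ 61.709*I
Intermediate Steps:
h(z) = 2*z (h(z) = 1*(2*z) = 2*z)
u(U) = U² + 2*U (u(U) = U*U + 2*U = U² + 2*U)
T(q, B) = B*q
√(-3229 + ((0 - 12)*u(6) + T(-3, 1))) = √(-3229 + ((0 - 12)*(6*(2 + 6)) + 1*(-3))) = √(-3229 + (-72*8 - 3)) = √(-3229 + (-12*48 - 3)) = √(-3229 + (-576 - 3)) = √(-3229 - 579) = √(-3808) = 4*I*√238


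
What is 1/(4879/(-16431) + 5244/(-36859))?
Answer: -605630229/265999225 ≈ -2.2768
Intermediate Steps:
1/(4879/(-16431) + 5244/(-36859)) = 1/(4879*(-1/16431) + 5244*(-1/36859)) = 1/(-4879/16431 - 5244/36859) = 1/(-265999225/605630229) = -605630229/265999225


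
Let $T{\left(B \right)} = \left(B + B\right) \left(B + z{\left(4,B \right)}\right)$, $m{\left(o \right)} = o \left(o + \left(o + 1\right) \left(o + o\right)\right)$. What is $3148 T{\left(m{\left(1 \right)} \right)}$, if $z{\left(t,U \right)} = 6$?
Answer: $346280$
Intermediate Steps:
$m{\left(o \right)} = o \left(o + 2 o \left(1 + o\right)\right)$ ($m{\left(o \right)} = o \left(o + \left(1 + o\right) 2 o\right) = o \left(o + 2 o \left(1 + o\right)\right)$)
$T{\left(B \right)} = 2 B \left(6 + B\right)$ ($T{\left(B \right)} = \left(B + B\right) \left(B + 6\right) = 2 B \left(6 + B\right)$)
$3148 T{\left(m{\left(1 \right)} \right)} = 3148 \cdot 2 \cdot 1^{2} \left(3 + 2 \cdot 1\right) \left(6 + 1^{2} \left(3 + 2 \cdot 1\right)\right) = 3148 \cdot 2 \cdot 1 \left(3 + 2\right) \left(6 + 1 \left(3 + 2\right)\right) = 3148 \cdot 2 \cdot 1 \cdot 5 \left(6 + 1 \cdot 5\right) = 3148 \cdot 2 \cdot 5 \left(6 + 5\right) = 3148 \cdot 2 \cdot 5 \cdot 11 = 3148 \cdot 110 = 346280$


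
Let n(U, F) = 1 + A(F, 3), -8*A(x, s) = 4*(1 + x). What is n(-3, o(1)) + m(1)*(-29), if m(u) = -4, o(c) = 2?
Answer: 231/2 ≈ 115.50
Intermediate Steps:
A(x, s) = -½ - x/2 (A(x, s) = -(1 + x)/2 = -(4 + 4*x)/8 = -½ - x/2)
n(U, F) = ½ - F/2 (n(U, F) = 1 + (-½ - F/2) = ½ - F/2)
n(-3, o(1)) + m(1)*(-29) = (½ - ½*2) - 4*(-29) = (½ - 1) + 116 = -½ + 116 = 231/2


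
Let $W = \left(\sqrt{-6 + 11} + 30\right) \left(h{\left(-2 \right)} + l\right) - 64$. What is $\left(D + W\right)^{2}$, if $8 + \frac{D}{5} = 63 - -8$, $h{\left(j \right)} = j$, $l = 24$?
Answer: $832341 + 40084 \sqrt{5} \approx 9.2197 \cdot 10^{5}$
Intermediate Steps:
$W = 596 + 22 \sqrt{5}$ ($W = \left(\sqrt{-6 + 11} + 30\right) \left(-2 + 24\right) - 64 = \left(\sqrt{5} + 30\right) 22 - 64 = \left(30 + \sqrt{5}\right) 22 - 64 = \left(660 + 22 \sqrt{5}\right) - 64 = 596 + 22 \sqrt{5} \approx 645.19$)
$D = 315$ ($D = -40 + 5 \left(63 - -8\right) = -40 + 5 \left(63 + 8\right) = -40 + 5 \cdot 71 = -40 + 355 = 315$)
$\left(D + W\right)^{2} = \left(315 + \left(596 + 22 \sqrt{5}\right)\right)^{2} = \left(911 + 22 \sqrt{5}\right)^{2}$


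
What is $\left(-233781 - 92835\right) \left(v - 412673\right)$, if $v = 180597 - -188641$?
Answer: $14186565960$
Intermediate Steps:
$v = 369238$ ($v = 180597 + 188641 = 369238$)
$\left(-233781 - 92835\right) \left(v - 412673\right) = \left(-233781 - 92835\right) \left(369238 - 412673\right) = \left(-326616\right) \left(-43435\right) = 14186565960$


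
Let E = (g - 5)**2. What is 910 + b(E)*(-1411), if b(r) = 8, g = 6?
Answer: -10378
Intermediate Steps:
E = 1 (E = (6 - 5)**2 = 1**2 = 1)
910 + b(E)*(-1411) = 910 + 8*(-1411) = 910 - 11288 = -10378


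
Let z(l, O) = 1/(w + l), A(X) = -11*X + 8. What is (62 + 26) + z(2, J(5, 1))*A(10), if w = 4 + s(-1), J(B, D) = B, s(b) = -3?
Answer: 54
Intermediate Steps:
A(X) = 8 - 11*X
w = 1 (w = 4 - 3 = 1)
z(l, O) = 1/(1 + l)
(62 + 26) + z(2, J(5, 1))*A(10) = (62 + 26) + (8 - 11*10)/(1 + 2) = 88 + (8 - 110)/3 = 88 + (⅓)*(-102) = 88 - 34 = 54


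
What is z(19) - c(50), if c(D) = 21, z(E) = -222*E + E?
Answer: -4220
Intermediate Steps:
z(E) = -221*E
z(19) - c(50) = -221*19 - 1*21 = -4199 - 21 = -4220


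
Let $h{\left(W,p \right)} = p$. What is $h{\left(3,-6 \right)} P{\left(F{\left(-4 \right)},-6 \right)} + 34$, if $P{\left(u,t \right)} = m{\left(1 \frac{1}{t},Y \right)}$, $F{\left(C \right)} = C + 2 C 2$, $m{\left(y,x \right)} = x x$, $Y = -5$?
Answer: $-116$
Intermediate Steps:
$m{\left(y,x \right)} = x^{2}$
$F{\left(C \right)} = 5 C$ ($F{\left(C \right)} = C + 4 C = 5 C$)
$P{\left(u,t \right)} = 25$ ($P{\left(u,t \right)} = \left(-5\right)^{2} = 25$)
$h{\left(3,-6 \right)} P{\left(F{\left(-4 \right)},-6 \right)} + 34 = \left(-6\right) 25 + 34 = -150 + 34 = -116$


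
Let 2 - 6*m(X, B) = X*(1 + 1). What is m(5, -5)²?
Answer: 16/9 ≈ 1.7778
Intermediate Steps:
m(X, B) = ⅓ - X/3 (m(X, B) = ⅓ - X*(1 + 1)/6 = ⅓ - X*2/6 = ⅓ - X/3)
m(5, -5)² = (⅓ - ⅓*5)² = (⅓ - 5/3)² = (-4/3)² = 16/9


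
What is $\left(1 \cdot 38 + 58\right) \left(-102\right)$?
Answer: $-9792$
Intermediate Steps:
$\left(1 \cdot 38 + 58\right) \left(-102\right) = \left(38 + 58\right) \left(-102\right) = 96 \left(-102\right) = -9792$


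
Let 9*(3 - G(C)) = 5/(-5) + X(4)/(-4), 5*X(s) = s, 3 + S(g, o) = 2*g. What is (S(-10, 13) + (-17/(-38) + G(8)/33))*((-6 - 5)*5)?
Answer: 422429/342 ≈ 1235.2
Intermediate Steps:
S(g, o) = -3 + 2*g
X(s) = s/5
G(C) = 47/15 (G(C) = 3 - (5/(-5) + ((1/5)*4)/(-4))/9 = 3 - (5*(-1/5) + (4/5)*(-1/4))/9 = 3 - (-1 - 1/5)/9 = 3 - 1/9*(-6/5) = 3 + 2/15 = 47/15)
(S(-10, 13) + (-17/(-38) + G(8)/33))*((-6 - 5)*5) = ((-3 + 2*(-10)) + (-17/(-38) + (47/15)/33))*((-6 - 5)*5) = ((-3 - 20) + (-17*(-1/38) + (47/15)*(1/33)))*(-11*5) = (-23 + (17/38 + 47/495))*(-55) = (-23 + 10201/18810)*(-55) = -422429/18810*(-55) = 422429/342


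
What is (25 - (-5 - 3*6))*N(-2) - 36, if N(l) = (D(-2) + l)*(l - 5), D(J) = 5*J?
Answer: 3996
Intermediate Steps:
N(l) = (-10 + l)*(-5 + l) (N(l) = (5*(-2) + l)*(l - 5) = (-10 + l)*(-5 + l))
(25 - (-5 - 3*6))*N(-2) - 36 = (25 - (-5 - 3*6))*(50 + (-2)² - 15*(-2)) - 36 = (25 - (-5 - 18))*(50 + 4 + 30) - 36 = (25 - 1*(-23))*84 - 36 = (25 + 23)*84 - 36 = 48*84 - 36 = 4032 - 36 = 3996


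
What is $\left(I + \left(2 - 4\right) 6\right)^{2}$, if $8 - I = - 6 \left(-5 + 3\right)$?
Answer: $256$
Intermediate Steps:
$I = -4$ ($I = 8 - - 6 \left(-5 + 3\right) = 8 - \left(-6\right) \left(-2\right) = 8 - 12 = -4$)
$\left(I + \left(2 - 4\right) 6\right)^{2} = \left(-4 + \left(2 - 4\right) 6\right)^{2} = \left(-4 - 12\right)^{2} = \left(-16\right)^{2} = 256$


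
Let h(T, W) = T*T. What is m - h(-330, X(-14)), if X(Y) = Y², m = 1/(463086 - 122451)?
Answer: -37095151499/340635 ≈ -1.0890e+5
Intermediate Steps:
m = 1/340635 ≈ 2.9357e-6
h(T, W) = T²
m - h(-330, X(-14)) = 1/340635 - 1*(-330)² = 1/340635 - 1*108900 = 1/340635 - 108900 = -37095151499/340635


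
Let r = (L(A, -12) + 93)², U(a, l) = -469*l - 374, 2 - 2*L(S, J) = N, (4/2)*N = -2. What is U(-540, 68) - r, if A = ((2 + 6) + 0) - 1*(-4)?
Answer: -164785/4 ≈ -41196.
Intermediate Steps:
N = -1 (N = (½)*(-2) = -1)
A = 12 (A = (8 + 0) + 4 = 8 + 4 = 12)
L(S, J) = 3/2 (L(S, J) = 1 - ½*(-1) = 1 + ½ = 3/2)
U(a, l) = -374 - 469*l
r = 35721/4 (r = (3/2 + 93)² = (189/2)² = 35721/4 ≈ 8930.3)
U(-540, 68) - r = (-374 - 469*68) - 1*35721/4 = (-374 - 31892) - 35721/4 = -32266 - 35721/4 = -164785/4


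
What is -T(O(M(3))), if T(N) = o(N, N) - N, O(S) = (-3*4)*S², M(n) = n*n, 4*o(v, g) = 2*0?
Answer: -972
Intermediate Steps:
o(v, g) = 0 (o(v, g) = (2*0)/4 = (¼)*0 = 0)
M(n) = n²
O(S) = -12*S²
T(N) = -N (T(N) = 0 - N = -N)
-T(O(M(3))) = -(-1)*(-12*(3²)²) = -(-1)*(-12*9²) = -(-1)*(-12*81) = -(-1)*(-972) = -1*972 = -972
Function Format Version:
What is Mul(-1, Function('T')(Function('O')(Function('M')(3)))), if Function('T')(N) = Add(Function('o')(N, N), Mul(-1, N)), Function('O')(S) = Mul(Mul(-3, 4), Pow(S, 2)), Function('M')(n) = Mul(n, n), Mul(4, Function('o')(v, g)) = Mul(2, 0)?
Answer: -972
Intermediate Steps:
Function('o')(v, g) = 0 (Function('o')(v, g) = Mul(Rational(1, 4), Mul(2, 0)) = Mul(Rational(1, 4), 0) = 0)
Function('M')(n) = Pow(n, 2)
Function('O')(S) = Mul(-12, Pow(S, 2))
Function('T')(N) = Mul(-1, N) (Function('T')(N) = Add(0, Mul(-1, N)) = Mul(-1, N))
Mul(-1, Function('T')(Function('O')(Function('M')(3)))) = Mul(-1, Mul(-1, Mul(-12, Pow(Pow(3, 2), 2)))) = Mul(-1, Mul(-1, Mul(-12, Pow(9, 2)))) = Mul(-1, Mul(-1, Mul(-12, 81))) = Mul(-1, Mul(-1, -972)) = Mul(-1, 972) = -972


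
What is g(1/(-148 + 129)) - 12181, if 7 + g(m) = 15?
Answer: -12173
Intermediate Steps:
g(m) = 8 (g(m) = -7 + 15 = 8)
g(1/(-148 + 129)) - 12181 = 8 - 12181 = -12173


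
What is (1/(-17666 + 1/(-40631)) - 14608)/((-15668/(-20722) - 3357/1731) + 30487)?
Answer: -62685051448191253679/130819070703471649806 ≈ -0.47917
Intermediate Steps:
(1/(-17666 + 1/(-40631)) - 14608)/((-15668/(-20722) - 3357/1731) + 30487) = (1/(-17666 - 1/40631) - 14608)/((-15668*(-1/20722) - 3357*1/1731) + 30487) = (1/(-717787247/40631) - 14608)/((7834/10361 - 1119/577) + 30487) = (-40631/717787247 - 14608)/(-7073741/5978297 + 30487) = -10485436144807/(717787247*182253266898/5978297) = -10485436144807/717787247*5978297/182253266898 = -62685051448191253679/130819070703471649806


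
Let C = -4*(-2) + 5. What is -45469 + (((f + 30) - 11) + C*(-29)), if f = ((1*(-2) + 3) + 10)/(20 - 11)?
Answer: -412432/9 ≈ -45826.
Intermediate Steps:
f = 11/9 (f = ((-2 + 3) + 10)/9 = (1 + 10)*(⅑) = 11*(⅑) = 11/9 ≈ 1.2222)
C = 13 (C = 8 + 5 = 13)
-45469 + (((f + 30) - 11) + C*(-29)) = -45469 + (((11/9 + 30) - 11) + 13*(-29)) = -45469 + ((281/9 - 11) - 377) = -45469 + (182/9 - 377) = -45469 - 3211/9 = -412432/9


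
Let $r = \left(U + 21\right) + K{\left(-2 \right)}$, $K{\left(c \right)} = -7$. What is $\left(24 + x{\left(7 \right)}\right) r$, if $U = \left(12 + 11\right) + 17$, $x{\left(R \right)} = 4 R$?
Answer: $2808$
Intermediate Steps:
$U = 40$ ($U = 23 + 17 = 40$)
$r = 54$ ($r = \left(40 + 21\right) - 7 = 61 - 7 = 54$)
$\left(24 + x{\left(7 \right)}\right) r = \left(24 + 4 \cdot 7\right) 54 = \left(24 + 28\right) 54 = 52 \cdot 54 = 2808$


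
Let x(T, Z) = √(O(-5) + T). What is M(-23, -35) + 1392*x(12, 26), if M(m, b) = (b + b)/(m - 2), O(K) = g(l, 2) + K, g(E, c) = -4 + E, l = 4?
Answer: 14/5 + 1392*√7 ≈ 3685.7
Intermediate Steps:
O(K) = K (O(K) = (-4 + 4) + K = 0 + K = K)
x(T, Z) = √(-5 + T)
M(m, b) = 2*b/(-2 + m) (M(m, b) = (2*b)/(-2 + m) = 2*b/(-2 + m))
M(-23, -35) + 1392*x(12, 26) = 2*(-35)/(-2 - 23) + 1392*√(-5 + 12) = 2*(-35)/(-25) + 1392*√7 = 2*(-35)*(-1/25) + 1392*√7 = 14/5 + 1392*√7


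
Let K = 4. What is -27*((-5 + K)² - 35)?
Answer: 918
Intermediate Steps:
-27*((-5 + K)² - 35) = -27*((-5 + 4)² - 35) = -27*((-1)² - 35) = -27*(1 - 35) = -27*(-34) = 918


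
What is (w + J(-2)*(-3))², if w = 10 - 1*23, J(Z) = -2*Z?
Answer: 625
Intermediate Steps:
w = -13 (w = 10 - 23 = -13)
(w + J(-2)*(-3))² = (-13 - 2*(-2)*(-3))² = (-13 + 4*(-3))² = (-13 - 12)² = (-25)² = 625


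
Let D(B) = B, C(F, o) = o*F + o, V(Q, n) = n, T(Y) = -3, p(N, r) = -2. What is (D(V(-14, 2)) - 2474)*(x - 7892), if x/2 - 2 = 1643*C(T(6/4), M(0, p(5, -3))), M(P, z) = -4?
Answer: -45484800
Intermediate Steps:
C(F, o) = o + F*o (C(F, o) = F*o + o = o + F*o)
x = 26292 (x = 4 + 2*(1643*(-4*(1 - 3))) = 4 + 2*(1643*(-4*(-2))) = 4 + 2*(1643*8) = 4 + 2*13144 = 4 + 26288 = 26292)
(D(V(-14, 2)) - 2474)*(x - 7892) = (2 - 2474)*(26292 - 7892) = -2472*18400 = -45484800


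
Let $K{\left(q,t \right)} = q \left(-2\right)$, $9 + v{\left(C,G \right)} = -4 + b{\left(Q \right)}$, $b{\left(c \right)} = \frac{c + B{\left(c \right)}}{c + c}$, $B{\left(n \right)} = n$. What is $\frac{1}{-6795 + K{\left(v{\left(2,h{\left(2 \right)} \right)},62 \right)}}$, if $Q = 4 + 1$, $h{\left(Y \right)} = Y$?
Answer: $- \frac{1}{6771} \approx -0.00014769$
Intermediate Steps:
$Q = 5$
$b{\left(c \right)} = 1$ ($b{\left(c \right)} = \frac{c + c}{c + c} = \frac{2 c}{2 c} = 2 c \frac{1}{2 c} = 1$)
$v{\left(C,G \right)} = -12$ ($v{\left(C,G \right)} = -9 + \left(-4 + 1\right) = -9 - 3 = -12$)
$K{\left(q,t \right)} = - 2 q$
$\frac{1}{-6795 + K{\left(v{\left(2,h{\left(2 \right)} \right)},62 \right)}} = \frac{1}{-6795 - -24} = \frac{1}{-6795 + 24} = \frac{1}{-6771} = - \frac{1}{6771}$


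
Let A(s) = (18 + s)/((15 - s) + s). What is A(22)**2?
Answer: 64/9 ≈ 7.1111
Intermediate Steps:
A(s) = 6/5 + s/15 (A(s) = (18 + s)/15 = (18 + s)*(1/15) = 6/5 + s/15)
A(22)**2 = (6/5 + (1/15)*22)**2 = (6/5 + 22/15)**2 = (8/3)**2 = 64/9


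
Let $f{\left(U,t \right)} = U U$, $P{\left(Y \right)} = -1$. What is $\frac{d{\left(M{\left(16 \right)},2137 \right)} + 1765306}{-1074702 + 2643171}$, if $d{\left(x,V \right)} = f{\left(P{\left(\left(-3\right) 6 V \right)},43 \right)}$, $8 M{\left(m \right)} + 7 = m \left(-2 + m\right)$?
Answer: $\frac{1765307}{1568469} \approx 1.1255$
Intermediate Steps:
$M{\left(m \right)} = - \frac{7}{8} + \frac{m \left(-2 + m\right)}{8}$
$f{\left(U,t \right)} = U^{2}$
$d{\left(x,V \right)} = 1$ ($d{\left(x,V \right)} = \left(-1\right)^{2} = 1$)
$\frac{d{\left(M{\left(16 \right)},2137 \right)} + 1765306}{-1074702 + 2643171} = \frac{1 + 1765306}{-1074702 + 2643171} = \frac{1765307}{1568469}$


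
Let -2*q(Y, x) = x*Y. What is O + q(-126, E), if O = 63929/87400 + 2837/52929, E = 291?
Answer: 84811990653641/4625994600 ≈ 18334.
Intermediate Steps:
q(Y, x) = -Y*x/2 (q(Y, x) = -x*Y/2 = -Y*x/2)
O = 3631651841/4625994600 (O = 63929*(1/87400) + 2837*(1/52929) = 63929/87400 + 2837/52929 = 3631651841/4625994600 ≈ 0.78505)
O + q(-126, E) = 3631651841/4625994600 - ½*(-126)*291 = 3631651841/4625994600 + 18333 = 84811990653641/4625994600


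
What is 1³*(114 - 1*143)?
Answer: -29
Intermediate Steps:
1³*(114 - 1*143) = 1*(114 - 143) = 1*(-29) = -29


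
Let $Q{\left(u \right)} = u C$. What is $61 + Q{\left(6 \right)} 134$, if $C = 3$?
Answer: $2473$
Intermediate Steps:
$Q{\left(u \right)} = 3 u$ ($Q{\left(u \right)} = u 3 = 3 u$)
$61 + Q{\left(6 \right)} 134 = 61 + 3 \cdot 6 \cdot 134 = 61 + 18 \cdot 134 = 61 + 2412 = 2473$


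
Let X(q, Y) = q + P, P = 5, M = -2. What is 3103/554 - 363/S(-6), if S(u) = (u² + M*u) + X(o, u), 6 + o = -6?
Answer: -73879/22714 ≈ -3.2526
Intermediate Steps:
o = -12 (o = -6 - 6 = -12)
X(q, Y) = 5 + q (X(q, Y) = q + 5 = 5 + q)
S(u) = -7 + u² - 2*u (S(u) = (u² - 2*u) + (5 - 12) = (u² - 2*u) - 7 = -7 + u² - 2*u)
3103/554 - 363/S(-6) = 3103/554 - 363/(-7 + (-6)² - 2*(-6)) = 3103*(1/554) - 363/(-7 + 36 + 12) = 3103/554 - 363/41 = -73879/22714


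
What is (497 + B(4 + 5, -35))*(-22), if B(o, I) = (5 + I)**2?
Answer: -30734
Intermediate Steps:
(497 + B(4 + 5, -35))*(-22) = (497 + (5 - 35)**2)*(-22) = (497 + (-30)**2)*(-22) = (497 + 900)*(-22) = 1397*(-22) = -30734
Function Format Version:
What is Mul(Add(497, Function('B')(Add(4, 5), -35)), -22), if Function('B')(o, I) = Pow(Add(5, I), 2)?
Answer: -30734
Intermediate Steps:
Mul(Add(497, Function('B')(Add(4, 5), -35)), -22) = Mul(Add(497, Pow(Add(5, -35), 2)), -22) = Mul(Add(497, Pow(-30, 2)), -22) = Mul(Add(497, 900), -22) = Mul(1397, -22) = -30734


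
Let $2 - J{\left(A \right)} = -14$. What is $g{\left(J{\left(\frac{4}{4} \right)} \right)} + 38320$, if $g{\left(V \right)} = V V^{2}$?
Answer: $42416$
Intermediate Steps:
$J{\left(A \right)} = 16$ ($J{\left(A \right)} = 2 - -14 = 2 + 14 = 16$)
$g{\left(V \right)} = V^{3}$
$g{\left(J{\left(\frac{4}{4} \right)} \right)} + 38320 = 16^{3} + 38320 = 4096 + 38320 = 42416$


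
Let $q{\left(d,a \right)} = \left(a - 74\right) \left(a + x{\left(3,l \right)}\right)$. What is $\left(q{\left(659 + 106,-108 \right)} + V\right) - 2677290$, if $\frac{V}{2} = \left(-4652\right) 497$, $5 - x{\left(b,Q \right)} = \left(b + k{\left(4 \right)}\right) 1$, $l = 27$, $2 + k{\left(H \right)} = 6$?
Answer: $-7281358$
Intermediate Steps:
$k{\left(H \right)} = 4$ ($k{\left(H \right)} = -2 + 6 = 4$)
$x{\left(b,Q \right)} = 1 - b$ ($x{\left(b,Q \right)} = 5 - \left(b + 4\right) 1 = 5 - \left(4 + b\right) 1 = 5 - \left(4 + b\right) = 1 - b$)
$q{\left(d,a \right)} = \left(-74 + a\right) \left(-2 + a\right)$ ($q{\left(d,a \right)} = \left(a - 74\right) \left(a + \left(1 - 3\right)\right) = \left(-74 + a\right) \left(a + \left(1 - 3\right)\right) = \left(-74 + a\right) \left(a - 2\right) = \left(-74 + a\right) \left(-2 + a\right)$)
$V = -4624088$ ($V = 2 \left(\left(-4652\right) 497\right) = 2 \left(-2312044\right) = -4624088$)
$\left(q{\left(659 + 106,-108 \right)} + V\right) - 2677290 = \left(\left(148 + \left(-108\right)^{2} - -8208\right) - 4624088\right) - 2677290 = \left(\left(148 + 11664 + 8208\right) - 4624088\right) - 2677290 = \left(20020 - 4624088\right) - 2677290 = -4604068 - 2677290 = -7281358$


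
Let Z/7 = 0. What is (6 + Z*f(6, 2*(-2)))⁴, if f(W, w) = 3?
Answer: 1296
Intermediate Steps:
Z = 0 (Z = 7*0 = 0)
(6 + Z*f(6, 2*(-2)))⁴ = (6 + 0*3)⁴ = (6 + 0)⁴ = 6⁴ = 1296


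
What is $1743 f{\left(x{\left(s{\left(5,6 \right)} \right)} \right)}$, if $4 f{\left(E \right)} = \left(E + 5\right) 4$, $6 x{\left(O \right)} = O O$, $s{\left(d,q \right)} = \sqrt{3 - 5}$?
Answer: $8134$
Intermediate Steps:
$s{\left(d,q \right)} = i \sqrt{2}$ ($s{\left(d,q \right)} = \sqrt{-2} = i \sqrt{2}$)
$x{\left(O \right)} = \frac{O^{2}}{6}$ ($x{\left(O \right)} = \frac{O O}{6} = \frac{O^{2}}{6}$)
$f{\left(E \right)} = 5 + E$ ($f{\left(E \right)} = \frac{\left(E + 5\right) 4}{4} = \frac{\left(5 + E\right) 4}{4} = \frac{20 + 4 E}{4} = 5 + E$)
$1743 f{\left(x{\left(s{\left(5,6 \right)} \right)} \right)} = 1743 \left(5 + \frac{\left(i \sqrt{2}\right)^{2}}{6}\right) = 1743 \left(5 + \frac{1}{6} \left(-2\right)\right) = 1743 \left(5 - \frac{1}{3}\right) = 1743 \cdot \frac{14}{3} = 8134$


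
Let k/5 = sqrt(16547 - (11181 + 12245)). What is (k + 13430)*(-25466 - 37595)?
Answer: -846909230 - 315305*I*sqrt(6879) ≈ -8.4691e+8 - 2.6151e+7*I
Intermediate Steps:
k = 5*I*sqrt(6879) (k = 5*sqrt(16547 - (11181 + 12245)) = 5*sqrt(16547 - 1*23426) = 5*sqrt(16547 - 23426) = 5*sqrt(-6879) = 5*(I*sqrt(6879)) = 5*I*sqrt(6879) ≈ 414.7*I)
(k + 13430)*(-25466 - 37595) = (5*I*sqrt(6879) + 13430)*(-25466 - 37595) = (13430 + 5*I*sqrt(6879))*(-63061) = -846909230 - 315305*I*sqrt(6879)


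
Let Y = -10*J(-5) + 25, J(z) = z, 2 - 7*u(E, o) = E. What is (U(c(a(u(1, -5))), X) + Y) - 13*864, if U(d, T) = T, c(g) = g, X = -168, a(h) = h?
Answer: -11325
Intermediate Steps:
u(E, o) = 2/7 - E/7
Y = 75 (Y = -10*(-5) + 25 = 50 + 25 = 75)
(U(c(a(u(1, -5))), X) + Y) - 13*864 = (-168 + 75) - 13*864 = -93 - 11232 = -11325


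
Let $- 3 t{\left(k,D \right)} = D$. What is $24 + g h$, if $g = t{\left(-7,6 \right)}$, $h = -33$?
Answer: $90$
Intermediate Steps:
$t{\left(k,D \right)} = - \frac{D}{3}$
$g = -2$ ($g = \left(- \frac{1}{3}\right) 6 = -2$)
$24 + g h = 24 - -66 = 24 + 66 = 90$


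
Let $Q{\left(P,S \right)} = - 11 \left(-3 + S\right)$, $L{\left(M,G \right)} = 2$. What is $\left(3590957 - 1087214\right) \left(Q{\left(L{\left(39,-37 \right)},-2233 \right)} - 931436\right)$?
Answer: $-2270494302120$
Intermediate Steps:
$Q{\left(P,S \right)} = 33 - 11 S$
$\left(3590957 - 1087214\right) \left(Q{\left(L{\left(39,-37 \right)},-2233 \right)} - 931436\right) = \left(3590957 - 1087214\right) \left(\left(33 - -24563\right) - 931436\right) = 2503743 \left(\left(33 + 24563\right) - 931436\right) = 2503743 \left(24596 - 931436\right) = 2503743 \left(-906840\right) = -2270494302120$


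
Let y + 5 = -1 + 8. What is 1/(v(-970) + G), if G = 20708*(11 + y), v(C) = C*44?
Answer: 1/226524 ≈ 4.4145e-6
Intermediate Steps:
v(C) = 44*C
y = 2 (y = -5 + (-1 + 8) = -5 + 7 = 2)
G = 269204 (G = 20708*(11 + 2) = 20708*13 = 269204)
1/(v(-970) + G) = 1/(44*(-970) + 269204) = 1/(-42680 + 269204) = 1/226524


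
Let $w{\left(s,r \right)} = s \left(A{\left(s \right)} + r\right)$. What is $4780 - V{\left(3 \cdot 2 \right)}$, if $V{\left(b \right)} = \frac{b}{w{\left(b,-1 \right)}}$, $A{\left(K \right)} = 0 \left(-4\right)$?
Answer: $4781$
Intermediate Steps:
$A{\left(K \right)} = 0$
$w{\left(s,r \right)} = r s$ ($w{\left(s,r \right)} = s \left(0 + r\right) = s r = r s$)
$V{\left(b \right)} = -1$ ($V{\left(b \right)} = \frac{b}{\left(-1\right) b} = b \left(- \frac{1}{b}\right) = -1$)
$4780 - V{\left(3 \cdot 2 \right)} = 4780 - -1 = 4780 + 1 = 4781$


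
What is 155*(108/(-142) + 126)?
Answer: 1378260/71 ≈ 19412.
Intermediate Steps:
155*(108/(-142) + 126) = 155*(108*(-1/142) + 126) = 155*(-54/71 + 126) = 155*(8892/71) = 1378260/71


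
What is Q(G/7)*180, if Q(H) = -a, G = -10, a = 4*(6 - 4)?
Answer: -1440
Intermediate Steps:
a = 8 (a = 4*2 = 8)
Q(H) = -8 (Q(H) = -1*8 = -8)
Q(G/7)*180 = -8*180 = -1440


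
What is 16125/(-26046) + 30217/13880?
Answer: 93869497/60253080 ≈ 1.5579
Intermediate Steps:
16125/(-26046) + 30217/13880 = 16125*(-1/26046) + 30217*(1/13880) = -5375/8682 + 30217/13880 = 93869497/60253080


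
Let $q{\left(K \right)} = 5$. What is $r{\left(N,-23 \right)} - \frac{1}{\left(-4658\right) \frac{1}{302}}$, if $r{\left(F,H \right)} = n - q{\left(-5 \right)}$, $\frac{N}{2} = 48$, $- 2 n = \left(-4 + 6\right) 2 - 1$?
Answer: $- \frac{29975}{4658} \approx -6.4352$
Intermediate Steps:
$n = - \frac{3}{2}$ ($n = - \frac{\left(-4 + 6\right) 2 - 1}{2} = - \frac{2 \cdot 2 - 1}{2} = - \frac{4 - 1}{2} = \left(- \frac{1}{2}\right) 3 = - \frac{3}{2} \approx -1.5$)
$N = 96$ ($N = 2 \cdot 48 = 96$)
$r{\left(F,H \right)} = - \frac{13}{2}$ ($r{\left(F,H \right)} = - \frac{3}{2} - 5 = - \frac{13}{2}$)
$r{\left(N,-23 \right)} - \frac{1}{\left(-4658\right) \frac{1}{302}} = - \frac{13}{2} - \frac{1}{\left(-4658\right) \frac{1}{302}} = - \frac{13}{2} - \frac{1}{- \frac{2329}{151}} = - \frac{13}{2} - - \frac{151}{2329} = - \frac{13}{2} + \frac{151}{2329} = - \frac{29975}{4658}$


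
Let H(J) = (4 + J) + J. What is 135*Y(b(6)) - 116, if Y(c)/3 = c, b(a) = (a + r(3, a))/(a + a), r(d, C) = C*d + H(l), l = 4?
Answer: 1099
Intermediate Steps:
H(J) = 4 + 2*J
r(d, C) = 12 + C*d (r(d, C) = C*d + (4 + 2*4) = C*d + (4 + 8) = C*d + 12 = 12 + C*d)
b(a) = (12 + 4*a)/(2*a) (b(a) = (a + (12 + a*3))/(a + a) = (a + (12 + 3*a))/((2*a)) = (12 + 4*a)*(1/(2*a)) = (12 + 4*a)/(2*a))
Y(c) = 3*c
135*Y(b(6)) - 116 = 135*(3*(2 + 6/6)) - 116 = 135*(3*(2 + 6*(⅙))) - 116 = 135*(3*(2 + 1)) - 116 = 135*(3*3) - 116 = 135*9 - 116 = 1215 - 116 = 1099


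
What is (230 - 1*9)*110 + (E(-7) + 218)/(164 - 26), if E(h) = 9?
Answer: 3355007/138 ≈ 24312.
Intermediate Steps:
(230 - 1*9)*110 + (E(-7) + 218)/(164 - 26) = (230 - 1*9)*110 + (9 + 218)/(164 - 26) = (230 - 9)*110 + 227/138 = 221*110 + 227*(1/138) = 24310 + 227/138 = 3355007/138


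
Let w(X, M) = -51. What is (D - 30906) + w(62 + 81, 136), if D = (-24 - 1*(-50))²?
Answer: -30281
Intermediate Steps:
D = 676 (D = (-24 + 50)² = 26² = 676)
(D - 30906) + w(62 + 81, 136) = (676 - 30906) - 51 = -30230 - 51 = -30281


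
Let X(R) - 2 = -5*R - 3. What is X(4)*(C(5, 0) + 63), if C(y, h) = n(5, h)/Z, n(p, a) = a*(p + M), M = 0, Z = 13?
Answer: -1323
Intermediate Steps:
X(R) = -1 - 5*R (X(R) = 2 + (-5*R - 3) = 2 + (-3 - 5*R) = -1 - 5*R)
n(p, a) = a*p (n(p, a) = a*(p + 0) = a*p)
C(y, h) = 5*h/13 (C(y, h) = (h*5)/13 = (5*h)*(1/13) = 5*h/13)
X(4)*(C(5, 0) + 63) = (-1 - 5*4)*((5/13)*0 + 63) = (-1 - 20)*(0 + 63) = -21*63 = -1323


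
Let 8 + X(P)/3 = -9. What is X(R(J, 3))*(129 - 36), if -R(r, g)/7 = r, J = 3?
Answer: -4743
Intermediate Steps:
R(r, g) = -7*r
X(P) = -51 (X(P) = -24 + 3*(-9) = -24 - 27 = -51)
X(R(J, 3))*(129 - 36) = -51*(129 - 36) = -51*93 = -4743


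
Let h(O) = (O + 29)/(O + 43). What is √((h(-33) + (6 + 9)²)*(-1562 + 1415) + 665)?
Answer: 2*I*√202195/5 ≈ 179.86*I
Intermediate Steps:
h(O) = (29 + O)/(43 + O)
√((h(-33) + (6 + 9)²)*(-1562 + 1415) + 665) = √(((29 - 33)/(43 - 33) + (6 + 9)²)*(-1562 + 1415) + 665) = √((-4/10 + 15²)*(-147) + 665) = √(((⅒)*(-4) + 225)*(-147) + 665) = √((-⅖ + 225)*(-147) + 665) = √((1123/5)*(-147) + 665) = √(-165081/5 + 665) = √(-161756/5) = 2*I*√202195/5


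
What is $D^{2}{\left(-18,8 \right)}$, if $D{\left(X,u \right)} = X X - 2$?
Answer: $103684$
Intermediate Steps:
$D{\left(X,u \right)} = -2 + X^{2}$ ($D{\left(X,u \right)} = X^{2} - 2 = -2 + X^{2}$)
$D^{2}{\left(-18,8 \right)} = \left(-2 + \left(-18\right)^{2}\right)^{2} = \left(-2 + 324\right)^{2} = 322^{2} = 103684$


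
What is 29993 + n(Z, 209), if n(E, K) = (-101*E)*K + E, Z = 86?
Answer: -1785295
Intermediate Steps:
n(E, K) = E - 101*E*K (n(E, K) = -101*E*K + E = E - 101*E*K)
29993 + n(Z, 209) = 29993 + 86*(1 - 101*209) = 29993 + 86*(1 - 21109) = 29993 + 86*(-21108) = 29993 - 1815288 = -1785295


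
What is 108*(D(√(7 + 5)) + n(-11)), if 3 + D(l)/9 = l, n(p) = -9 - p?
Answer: -2700 + 1944*√3 ≈ 667.11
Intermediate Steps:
D(l) = -27 + 9*l
108*(D(√(7 + 5)) + n(-11)) = 108*((-27 + 9*√(7 + 5)) + (-9 - 1*(-11))) = 108*((-27 + 9*√12) + (-9 + 11)) = 108*((-27 + 9*(2*√3)) + 2) = 108*((-27 + 18*√3) + 2) = 108*(-25 + 18*√3) = -2700 + 1944*√3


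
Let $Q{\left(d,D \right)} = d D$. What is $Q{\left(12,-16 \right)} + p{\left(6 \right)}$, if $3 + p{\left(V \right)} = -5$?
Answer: $-200$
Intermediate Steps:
$Q{\left(d,D \right)} = D d$
$p{\left(V \right)} = -8$ ($p{\left(V \right)} = -3 - 5 = -8$)
$Q{\left(12,-16 \right)} + p{\left(6 \right)} = \left(-16\right) 12 - 8 = -192 - 8 = -200$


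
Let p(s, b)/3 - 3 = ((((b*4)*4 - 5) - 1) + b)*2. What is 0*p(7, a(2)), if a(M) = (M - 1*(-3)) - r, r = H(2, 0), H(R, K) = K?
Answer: 0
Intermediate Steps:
r = 0
a(M) = 3 + M (a(M) = (M - 1*(-3)) - 1*0 = (M + 3) + 0 = (3 + M) + 0 = 3 + M)
p(s, b) = -27 + 102*b (p(s, b) = 9 + 3*(((((b*4)*4 - 5) - 1) + b)*2) = 9 + 3*(((((4*b)*4 - 5) - 1) + b)*2) = 9 + 3*((((16*b - 5) - 1) + b)*2) = 9 + 3*((((-5 + 16*b) - 1) + b)*2) = 9 + 3*(((-6 + 16*b) + b)*2) = 9 + 3*((-6 + 17*b)*2) = 9 + 3*(-12 + 34*b) = 9 + (-36 + 102*b) = -27 + 102*b)
0*p(7, a(2)) = 0*(-27 + 102*(3 + 2)) = 0*(-27 + 102*5) = 0*(-27 + 510) = 0*483 = 0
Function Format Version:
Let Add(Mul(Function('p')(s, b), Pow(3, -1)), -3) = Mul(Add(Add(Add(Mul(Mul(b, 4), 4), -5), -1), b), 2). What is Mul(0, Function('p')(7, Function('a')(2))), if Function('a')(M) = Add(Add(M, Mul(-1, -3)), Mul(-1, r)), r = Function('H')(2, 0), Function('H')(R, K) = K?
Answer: 0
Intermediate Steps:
r = 0
Function('a')(M) = Add(3, M) (Function('a')(M) = Add(Add(M, Mul(-1, -3)), Mul(-1, 0)) = Add(Add(M, 3), 0) = Add(Add(3, M), 0) = Add(3, M))
Function('p')(s, b) = Add(-27, Mul(102, b)) (Function('p')(s, b) = Add(9, Mul(3, Mul(Add(Add(Add(Mul(Mul(b, 4), 4), -5), -1), b), 2))) = Add(9, Mul(3, Mul(Add(Add(Add(Mul(Mul(4, b), 4), -5), -1), b), 2))) = Add(9, Mul(3, Mul(Add(Add(Add(Mul(16, b), -5), -1), b), 2))) = Add(9, Mul(3, Mul(Add(Add(Add(-5, Mul(16, b)), -1), b), 2))) = Add(9, Mul(3, Mul(Add(Add(-6, Mul(16, b)), b), 2))) = Add(9, Mul(3, Mul(Add(-6, Mul(17, b)), 2))) = Add(9, Mul(3, Add(-12, Mul(34, b)))) = Add(9, Add(-36, Mul(102, b))) = Add(-27, Mul(102, b)))
Mul(0, Function('p')(7, Function('a')(2))) = Mul(0, Add(-27, Mul(102, Add(3, 2)))) = Mul(0, Add(-27, Mul(102, 5))) = Mul(0, Add(-27, 510)) = Mul(0, 483) = 0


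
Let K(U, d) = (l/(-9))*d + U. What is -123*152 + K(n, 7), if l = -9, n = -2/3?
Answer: -56069/3 ≈ -18690.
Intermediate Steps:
n = -2/3 (n = -2*1/3 = -2/3 ≈ -0.66667)
K(U, d) = U + d (K(U, d) = (-9/(-9))*d + U = (-9*(-1/9))*d + U = 1*d + U = d + U = U + d)
-123*152 + K(n, 7) = -123*152 + (-2/3 + 7) = -18696 + 19/3 = -56069/3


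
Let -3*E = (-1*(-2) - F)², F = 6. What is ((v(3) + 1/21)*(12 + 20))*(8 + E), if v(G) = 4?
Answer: 21760/63 ≈ 345.40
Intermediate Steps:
E = -16/3 (E = -(-1*(-2) - 1*6)²/3 = -(2 - 6)²/3 = -⅓*(-4)² = -⅓*16 = -16/3 ≈ -5.3333)
((v(3) + 1/21)*(12 + 20))*(8 + E) = ((4 + 1/21)*(12 + 20))*(8 - 16/3) = ((4 + 1/21)*32)*(8/3) = ((85/21)*32)*(8/3) = (2720/21)*(8/3) = 21760/63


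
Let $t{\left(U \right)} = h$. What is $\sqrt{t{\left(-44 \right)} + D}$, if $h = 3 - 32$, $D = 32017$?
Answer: $2 \sqrt{7997} \approx 178.85$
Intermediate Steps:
$h = -29$ ($h = 3 - 32 = -29$)
$t{\left(U \right)} = -29$
$\sqrt{t{\left(-44 \right)} + D} = \sqrt{-29 + 32017} = \sqrt{31988} = 2 \sqrt{7997}$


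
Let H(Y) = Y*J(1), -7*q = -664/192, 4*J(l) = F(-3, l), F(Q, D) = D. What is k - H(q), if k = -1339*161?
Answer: -144869171/672 ≈ -2.1558e+5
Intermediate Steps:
J(l) = l/4
q = 83/168 (q = -(-664)/(7*192) = -1/7*(-83/24) = 83/168 ≈ 0.49405)
k = -215579
H(Y) = Y/4 (H(Y) = Y*((1/4)*1) = Y*(1/4) = Y/4)
k - H(q) = -215579 - 83/(4*168) = -215579 - 1*83/672 = -215579 - 83/672 = -144869171/672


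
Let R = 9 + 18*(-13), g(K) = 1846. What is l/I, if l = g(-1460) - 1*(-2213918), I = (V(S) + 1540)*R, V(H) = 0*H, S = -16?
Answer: -61549/9625 ≈ -6.3947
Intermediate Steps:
V(H) = 0
R = -225 (R = 9 - 234 = -225)
I = -346500 (I = (0 + 1540)*(-225) = 1540*(-225) = -346500)
l = 2215764 (l = 1846 - 1*(-2213918) = 1846 + 2213918 = 2215764)
l/I = 2215764/(-346500) = 2215764*(-1/346500) = -61549/9625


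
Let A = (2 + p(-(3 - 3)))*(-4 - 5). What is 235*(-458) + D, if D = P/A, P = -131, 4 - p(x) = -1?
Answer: -6780559/63 ≈ -1.0763e+5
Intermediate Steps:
p(x) = 5 (p(x) = 4 - 1*(-1) = 4 + 1 = 5)
A = -63 (A = (2 + 5)*(-4 - 5) = 7*(-9) = -63)
D = 131/63 (D = -131/(-63) = -131*(-1/63) = 131/63 ≈ 2.0794)
235*(-458) + D = 235*(-458) + 131/63 = -107630 + 131/63 = -6780559/63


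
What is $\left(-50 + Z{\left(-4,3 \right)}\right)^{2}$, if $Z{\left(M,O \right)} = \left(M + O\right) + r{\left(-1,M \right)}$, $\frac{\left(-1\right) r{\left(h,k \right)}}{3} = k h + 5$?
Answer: $6084$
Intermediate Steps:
$r{\left(h,k \right)} = -15 - 3 h k$ ($r{\left(h,k \right)} = - 3 \left(k h + 5\right) = - 3 \left(h k + 5\right) = - 3 \left(5 + h k\right) = -15 - 3 h k$)
$Z{\left(M,O \right)} = -15 + O + 4 M$ ($Z{\left(M,O \right)} = \left(M + O\right) - \left(15 - 3 M\right) = \left(M + O\right) + \left(-15 + 3 M\right) = -15 + O + 4 M$)
$\left(-50 + Z{\left(-4,3 \right)}\right)^{2} = \left(-50 + \left(-15 + 3 + 4 \left(-4\right)\right)\right)^{2} = \left(-50 - 28\right)^{2} = \left(-78\right)^{2} = 6084$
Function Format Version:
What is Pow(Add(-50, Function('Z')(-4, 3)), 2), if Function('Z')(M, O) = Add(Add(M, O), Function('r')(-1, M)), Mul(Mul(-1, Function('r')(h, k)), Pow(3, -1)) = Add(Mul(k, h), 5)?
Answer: 6084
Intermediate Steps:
Function('r')(h, k) = Add(-15, Mul(-3, h, k)) (Function('r')(h, k) = Mul(-3, Add(Mul(k, h), 5)) = Mul(-3, Add(Mul(h, k), 5)) = Mul(-3, Add(5, Mul(h, k))) = Add(-15, Mul(-3, h, k)))
Function('Z')(M, O) = Add(-15, O, Mul(4, M)) (Function('Z')(M, O) = Add(Add(M, O), Add(-15, Mul(-3, -1, M))) = Add(Add(M, O), Add(-15, Mul(3, M))) = Add(-15, O, Mul(4, M)))
Pow(Add(-50, Function('Z')(-4, 3)), 2) = Pow(Add(-50, Add(-15, 3, Mul(4, -4))), 2) = Pow(Add(-50, Add(-15, 3, -16)), 2) = Pow(Add(-50, -28), 2) = Pow(-78, 2) = 6084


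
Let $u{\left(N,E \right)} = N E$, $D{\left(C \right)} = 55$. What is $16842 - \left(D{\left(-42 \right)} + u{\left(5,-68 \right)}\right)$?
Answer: $17127$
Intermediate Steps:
$u{\left(N,E \right)} = E N$
$16842 - \left(D{\left(-42 \right)} + u{\left(5,-68 \right)}\right) = 16842 - \left(55 - 340\right) = 16842 - -285 = 16842 + 285 = 17127$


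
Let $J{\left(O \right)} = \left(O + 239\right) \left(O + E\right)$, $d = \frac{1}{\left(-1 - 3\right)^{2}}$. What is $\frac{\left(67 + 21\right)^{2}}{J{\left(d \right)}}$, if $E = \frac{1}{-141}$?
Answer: $\frac{93175808}{159375} \approx 584.63$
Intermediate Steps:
$E = - \frac{1}{141} \approx -0.0070922$
$d = \frac{1}{16}$ ($d = \frac{1}{\left(-4\right)^{2}} = \frac{1}{16} \approx 0.0625$)
$J{\left(O \right)} = \left(239 + O\right) \left(- \frac{1}{141} + O\right)$ ($J{\left(O \right)} = \left(O + 239\right) \left(O - \frac{1}{141}\right) = \left(239 + O\right) \left(- \frac{1}{141} + O\right)$)
$\frac{\left(67 + 21\right)^{2}}{J{\left(d \right)}} = \frac{\left(67 + 21\right)^{2}}{- \frac{239}{141} + \left(\frac{1}{16}\right)^{2} + \frac{33698}{141} \cdot \frac{1}{16}} = \frac{88^{2}}{- \frac{239}{141} + \frac{1}{256} + \frac{16849}{1128}} = \frac{7744}{\frac{159375}{12032}} = 7744 \cdot \frac{12032}{159375} = \frac{93175808}{159375}$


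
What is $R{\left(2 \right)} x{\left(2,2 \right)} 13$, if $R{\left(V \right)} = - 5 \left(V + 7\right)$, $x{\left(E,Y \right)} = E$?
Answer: $-1170$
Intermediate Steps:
$R{\left(V \right)} = -35 - 5 V$ ($R{\left(V \right)} = - 5 \left(7 + V\right) = -35 - 5 V$)
$R{\left(2 \right)} x{\left(2,2 \right)} 13 = \left(-35 - 10\right) 2 \cdot 13 = \left(-45\right) 2 \cdot 13 = \left(-90\right) 13 = -1170$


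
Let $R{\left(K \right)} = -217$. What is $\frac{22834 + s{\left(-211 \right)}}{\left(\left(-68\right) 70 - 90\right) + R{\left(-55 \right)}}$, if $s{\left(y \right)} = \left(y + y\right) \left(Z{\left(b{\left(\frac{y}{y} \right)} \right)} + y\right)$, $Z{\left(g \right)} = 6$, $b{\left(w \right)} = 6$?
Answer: $- \frac{36448}{1689} \approx -21.58$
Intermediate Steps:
$s{\left(y \right)} = 2 y \left(6 + y\right)$ ($s{\left(y \right)} = \left(y + y\right) \left(6 + y\right) = 2 y \left(6 + y\right)$)
$\frac{22834 + s{\left(-211 \right)}}{\left(\left(-68\right) 70 - 90\right) + R{\left(-55 \right)}} = \frac{22834 + 2 \left(-211\right) \left(6 - 211\right)}{\left(\left(-68\right) 70 - 90\right) - 217} = \frac{22834 + 2 \left(-211\right) \left(-205\right)}{\left(-4760 - 90\right) - 217} = \frac{22834 + 86510}{-4850 - 217} = \frac{109344}{-5067} = 109344 \left(- \frac{1}{5067}\right) = - \frac{36448}{1689}$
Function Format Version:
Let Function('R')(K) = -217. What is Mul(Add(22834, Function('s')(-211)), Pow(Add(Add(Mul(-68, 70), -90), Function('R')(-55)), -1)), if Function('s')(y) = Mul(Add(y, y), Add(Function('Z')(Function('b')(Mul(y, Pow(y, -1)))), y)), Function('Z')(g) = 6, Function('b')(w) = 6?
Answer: Rational(-36448, 1689) ≈ -21.580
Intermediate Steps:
Function('s')(y) = Mul(2, y, Add(6, y)) (Function('s')(y) = Mul(Add(y, y), Add(6, y)) = Mul(Mul(2, y), Add(6, y)) = Mul(2, y, Add(6, y)))
Mul(Add(22834, Function('s')(-211)), Pow(Add(Add(Mul(-68, 70), -90), Function('R')(-55)), -1)) = Mul(Add(22834, Mul(2, -211, Add(6, -211))), Pow(Add(Add(Mul(-68, 70), -90), -217), -1)) = Mul(Add(22834, Mul(2, -211, -205)), Pow(Add(Add(-4760, -90), -217), -1)) = Mul(Add(22834, 86510), Pow(Add(-4850, -217), -1)) = Mul(109344, Pow(-5067, -1)) = Mul(109344, Rational(-1, 5067)) = Rational(-36448, 1689)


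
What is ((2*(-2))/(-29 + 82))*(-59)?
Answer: 236/53 ≈ 4.4528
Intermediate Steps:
((2*(-2))/(-29 + 82))*(-59) = (-4/53)*(-59) = ((1/53)*(-4))*(-59) = -4/53*(-59) = 236/53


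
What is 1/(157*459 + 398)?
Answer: 1/72461 ≈ 1.3801e-5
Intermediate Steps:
1/(157*459 + 398) = 1/(72063 + 398) = 1/72461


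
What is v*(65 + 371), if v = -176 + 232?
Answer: 24416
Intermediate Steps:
v = 56
v*(65 + 371) = 56*(65 + 371) = 56*436 = 24416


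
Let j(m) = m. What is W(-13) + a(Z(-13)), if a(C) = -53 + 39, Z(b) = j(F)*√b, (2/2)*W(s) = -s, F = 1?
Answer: -1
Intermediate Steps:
W(s) = -s
Z(b) = √b (Z(b) = 1*√b = √b)
a(C) = -14
W(-13) + a(Z(-13)) = -1*(-13) - 14 = 13 - 14 = -1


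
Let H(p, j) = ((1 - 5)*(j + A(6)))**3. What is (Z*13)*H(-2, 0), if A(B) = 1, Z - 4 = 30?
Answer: -28288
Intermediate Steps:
Z = 34 (Z = 4 + 30 = 34)
H(p, j) = (-4 - 4*j)**3 (H(p, j) = ((1 - 5)*(j + 1))**3 = (-4*(1 + j))**3 = (-4 - 4*j)**3)
(Z*13)*H(-2, 0) = (34*13)*(-64*(1 + 0)**3) = 442*(-64*1**3) = 442*(-64*1) = 442*(-64) = -28288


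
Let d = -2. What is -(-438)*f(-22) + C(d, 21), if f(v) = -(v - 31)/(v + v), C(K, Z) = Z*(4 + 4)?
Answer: -7911/22 ≈ -359.59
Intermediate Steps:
C(K, Z) = 8*Z (C(K, Z) = Z*8 = 8*Z)
f(v) = -(-31 + v)/(2*v)
-(-438)*f(-22) + C(d, 21) = -(-438)*(½)*(31 - 1*(-22))/(-22) + 8*21 = -(-438)*(½)*(-1/22)*(31 + 22) + 168 = -(-438)*(½)*(-1/22)*53 + 168 = -(-438)*(-53)/44 + 168 = -438*53/44 + 168 = -11607/22 + 168 = -7911/22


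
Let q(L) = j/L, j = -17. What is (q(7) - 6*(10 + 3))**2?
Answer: 316969/49 ≈ 6468.8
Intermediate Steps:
q(L) = -17/L
(q(7) - 6*(10 + 3))**2 = (-17/7 - 6*(10 + 3))**2 = (-17*1/7 - 6*13)**2 = (-17/7 - 78)**2 = (-563/7)**2 = 316969/49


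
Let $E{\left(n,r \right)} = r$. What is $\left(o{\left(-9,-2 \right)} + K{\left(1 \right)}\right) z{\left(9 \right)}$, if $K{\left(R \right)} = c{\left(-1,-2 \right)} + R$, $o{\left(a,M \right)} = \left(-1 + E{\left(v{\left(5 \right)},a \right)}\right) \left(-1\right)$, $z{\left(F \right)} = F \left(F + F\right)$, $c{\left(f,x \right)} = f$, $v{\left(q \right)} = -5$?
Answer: $1620$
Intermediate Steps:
$z{\left(F \right)} = 2 F^{2}$ ($z{\left(F \right)} = F 2 F = 2 F^{2}$)
$o{\left(a,M \right)} = 1 - a$ ($o{\left(a,M \right)} = \left(-1 + a\right) \left(-1\right) = 1 - a$)
$K{\left(R \right)} = -1 + R$
$\left(o{\left(-9,-2 \right)} + K{\left(1 \right)}\right) z{\left(9 \right)} = \left(\left(1 - -9\right) + \left(-1 + 1\right)\right) 2 \cdot 9^{2} = \left(\left(1 + 9\right) + 0\right) 2 \cdot 81 = \left(10 + 0\right) 162 = 10 \cdot 162 = 1620$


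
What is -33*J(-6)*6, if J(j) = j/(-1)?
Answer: -1188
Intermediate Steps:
J(j) = -j (J(j) = j*(-1) = -j)
-33*J(-6)*6 = -(-33)*(-6)*6 = -33*6*6 = -198*6 = -1188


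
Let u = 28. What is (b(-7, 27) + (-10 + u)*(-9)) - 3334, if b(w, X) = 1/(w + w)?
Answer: -48945/14 ≈ -3496.1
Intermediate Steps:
b(w, X) = 1/(2*w)
(b(-7, 27) + (-10 + u)*(-9)) - 3334 = ((½)/(-7) + (-10 + 28)*(-9)) - 3334 = ((½)*(-⅐) + 18*(-9)) - 3334 = (-1/14 - 162) - 3334 = -2269/14 - 3334 = -48945/14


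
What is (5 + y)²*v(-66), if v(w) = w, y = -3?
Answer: -264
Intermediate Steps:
(5 + y)²*v(-66) = (5 - 3)²*(-66) = 2²*(-66) = 4*(-66) = -264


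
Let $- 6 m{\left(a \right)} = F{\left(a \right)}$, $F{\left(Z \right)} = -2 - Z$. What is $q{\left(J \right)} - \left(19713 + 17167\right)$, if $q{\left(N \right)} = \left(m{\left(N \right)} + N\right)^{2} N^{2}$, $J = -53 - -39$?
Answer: $13296$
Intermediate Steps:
$J = -14$ ($J = -53 + 39 = -14$)
$m{\left(a \right)} = \frac{1}{3} + \frac{a}{6}$ ($m{\left(a \right)} = - \frac{-2 - a}{6} = \frac{1}{3} + \frac{a}{6}$)
$q{\left(N \right)} = N^{2} \left(\frac{1}{3} + \frac{7 N}{6}\right)^{2}$ ($q{\left(N \right)} = \left(\left(\frac{1}{3} + \frac{N}{6}\right) + N\right)^{2} N^{2} = \left(\frac{1}{3} + \frac{7 N}{6}\right)^{2} N^{2} = N^{2} \left(\frac{1}{3} + \frac{7 N}{6}\right)^{2}$)
$q{\left(J \right)} - \left(19713 + 17167\right) = \frac{\left(-14\right)^{2} \left(2 + 7 \left(-14\right)\right)^{2}}{36} - \left(19713 + 17167\right) = \frac{1}{36} \cdot 196 \left(2 - 98\right)^{2} - 36880 = \frac{1}{36} \cdot 196 \left(-96\right)^{2} - 36880 = \frac{1}{36} \cdot 196 \cdot 9216 - 36880 = 50176 - 36880 = 13296$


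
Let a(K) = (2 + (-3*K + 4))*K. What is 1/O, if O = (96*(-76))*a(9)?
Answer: 1/1378944 ≈ 7.2519e-7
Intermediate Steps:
a(K) = K*(6 - 3*K) (a(K) = (2 + (4 - 3*K))*K = (6 - 3*K)*K = K*(6 - 3*K))
O = 1378944 (O = (96*(-76))*(3*9*(2 - 1*9)) = -21888*9*(2 - 9) = -21888*9*(-7) = -7296*(-189) = 1378944)
1/O = 1/1378944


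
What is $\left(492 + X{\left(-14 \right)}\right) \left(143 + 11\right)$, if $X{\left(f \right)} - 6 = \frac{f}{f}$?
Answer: $76846$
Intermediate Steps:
$X{\left(f \right)} = 7$ ($X{\left(f \right)} = 6 + \frac{f}{f} = 6 + 1 = 7$)
$\left(492 + X{\left(-14 \right)}\right) \left(143 + 11\right) = \left(492 + 7\right) \left(143 + 11\right) = 499 \cdot 154 = 76846$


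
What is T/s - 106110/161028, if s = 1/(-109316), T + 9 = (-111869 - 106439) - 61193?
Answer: 30371585668385/994 ≈ 3.0555e+10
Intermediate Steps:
T = -279510 (T = -9 + ((-111869 - 106439) - 61193) = -9 + (-218308 - 61193) = -9 - 279501 = -279510)
s = -1/109316 ≈ -9.1478e-6
T/s - 106110/161028 = -279510/(-1/109316) - 106110/161028 = -279510*(-109316) - 106110*1/161028 = 30554915160 - 655/994 = 30371585668385/994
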